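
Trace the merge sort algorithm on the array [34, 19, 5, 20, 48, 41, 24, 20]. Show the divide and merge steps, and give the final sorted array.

Merge sort trace:

Split: [34, 19, 5, 20, 48, 41, 24, 20] -> [34, 19, 5, 20] and [48, 41, 24, 20]
  Split: [34, 19, 5, 20] -> [34, 19] and [5, 20]
    Split: [34, 19] -> [34] and [19]
    Merge: [34] + [19] -> [19, 34]
    Split: [5, 20] -> [5] and [20]
    Merge: [5] + [20] -> [5, 20]
  Merge: [19, 34] + [5, 20] -> [5, 19, 20, 34]
  Split: [48, 41, 24, 20] -> [48, 41] and [24, 20]
    Split: [48, 41] -> [48] and [41]
    Merge: [48] + [41] -> [41, 48]
    Split: [24, 20] -> [24] and [20]
    Merge: [24] + [20] -> [20, 24]
  Merge: [41, 48] + [20, 24] -> [20, 24, 41, 48]
Merge: [5, 19, 20, 34] + [20, 24, 41, 48] -> [5, 19, 20, 20, 24, 34, 41, 48]

Final sorted array: [5, 19, 20, 20, 24, 34, 41, 48]

The merge sort proceeds by recursively splitting the array and merging sorted halves.
After all merges, the sorted array is [5, 19, 20, 20, 24, 34, 41, 48].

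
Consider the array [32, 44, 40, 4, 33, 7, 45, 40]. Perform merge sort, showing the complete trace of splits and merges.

Merge sort trace:

Split: [32, 44, 40, 4, 33, 7, 45, 40] -> [32, 44, 40, 4] and [33, 7, 45, 40]
  Split: [32, 44, 40, 4] -> [32, 44] and [40, 4]
    Split: [32, 44] -> [32] and [44]
    Merge: [32] + [44] -> [32, 44]
    Split: [40, 4] -> [40] and [4]
    Merge: [40] + [4] -> [4, 40]
  Merge: [32, 44] + [4, 40] -> [4, 32, 40, 44]
  Split: [33, 7, 45, 40] -> [33, 7] and [45, 40]
    Split: [33, 7] -> [33] and [7]
    Merge: [33] + [7] -> [7, 33]
    Split: [45, 40] -> [45] and [40]
    Merge: [45] + [40] -> [40, 45]
  Merge: [7, 33] + [40, 45] -> [7, 33, 40, 45]
Merge: [4, 32, 40, 44] + [7, 33, 40, 45] -> [4, 7, 32, 33, 40, 40, 44, 45]

Final sorted array: [4, 7, 32, 33, 40, 40, 44, 45]

The merge sort proceeds by recursively splitting the array and merging sorted halves.
After all merges, the sorted array is [4, 7, 32, 33, 40, 40, 44, 45].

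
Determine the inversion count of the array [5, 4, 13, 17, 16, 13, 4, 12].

Finding inversions in [5, 4, 13, 17, 16, 13, 4, 12]:

(0, 1): arr[0]=5 > arr[1]=4
(0, 6): arr[0]=5 > arr[6]=4
(2, 6): arr[2]=13 > arr[6]=4
(2, 7): arr[2]=13 > arr[7]=12
(3, 4): arr[3]=17 > arr[4]=16
(3, 5): arr[3]=17 > arr[5]=13
(3, 6): arr[3]=17 > arr[6]=4
(3, 7): arr[3]=17 > arr[7]=12
(4, 5): arr[4]=16 > arr[5]=13
(4, 6): arr[4]=16 > arr[6]=4
(4, 7): arr[4]=16 > arr[7]=12
(5, 6): arr[5]=13 > arr[6]=4
(5, 7): arr[5]=13 > arr[7]=12

Total inversions: 13

The array has 13 inversion(s): (0,1), (0,6), (2,6), (2,7), (3,4), (3,5), (3,6), (3,7), (4,5), (4,6), (4,7), (5,6), (5,7). Each pair (i,j) satisfies i < j and arr[i] > arr[j].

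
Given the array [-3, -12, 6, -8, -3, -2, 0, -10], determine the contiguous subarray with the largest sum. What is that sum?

Using Kadane's algorithm on [-3, -12, 6, -8, -3, -2, 0, -10]:

Scanning through the array:
Position 1 (value -12): max_ending_here = -12, max_so_far = -3
Position 2 (value 6): max_ending_here = 6, max_so_far = 6
Position 3 (value -8): max_ending_here = -2, max_so_far = 6
Position 4 (value -3): max_ending_here = -3, max_so_far = 6
Position 5 (value -2): max_ending_here = -2, max_so_far = 6
Position 6 (value 0): max_ending_here = 0, max_so_far = 6
Position 7 (value -10): max_ending_here = -10, max_so_far = 6

Maximum subarray: [6]
Maximum sum: 6

The maximum subarray is [6] with sum 6. This subarray runs from index 2 to index 2.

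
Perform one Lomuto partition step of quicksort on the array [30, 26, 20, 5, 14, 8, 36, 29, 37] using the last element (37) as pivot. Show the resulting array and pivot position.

Lomuto partition with pivot = 37:

Initial array: [30, 26, 20, 5, 14, 8, 36, 29, 37]

arr[0]=30 <= 37: swap with position 0, array becomes [30, 26, 20, 5, 14, 8, 36, 29, 37]
arr[1]=26 <= 37: swap with position 1, array becomes [30, 26, 20, 5, 14, 8, 36, 29, 37]
arr[2]=20 <= 37: swap with position 2, array becomes [30, 26, 20, 5, 14, 8, 36, 29, 37]
arr[3]=5 <= 37: swap with position 3, array becomes [30, 26, 20, 5, 14, 8, 36, 29, 37]
arr[4]=14 <= 37: swap with position 4, array becomes [30, 26, 20, 5, 14, 8, 36, 29, 37]
arr[5]=8 <= 37: swap with position 5, array becomes [30, 26, 20, 5, 14, 8, 36, 29, 37]
arr[6]=36 <= 37: swap with position 6, array becomes [30, 26, 20, 5, 14, 8, 36, 29, 37]
arr[7]=29 <= 37: swap with position 7, array becomes [30, 26, 20, 5, 14, 8, 36, 29, 37]

Place pivot at position 8: [30, 26, 20, 5, 14, 8, 36, 29, 37]
Pivot position: 8

After partitioning with pivot 37, the array becomes [30, 26, 20, 5, 14, 8, 36, 29, 37]. The pivot is placed at index 8. All elements to the left of the pivot are <= 37, and all elements to the right are > 37.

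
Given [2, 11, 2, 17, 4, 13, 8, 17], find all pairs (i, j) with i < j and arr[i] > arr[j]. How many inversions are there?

Finding inversions in [2, 11, 2, 17, 4, 13, 8, 17]:

(1, 2): arr[1]=11 > arr[2]=2
(1, 4): arr[1]=11 > arr[4]=4
(1, 6): arr[1]=11 > arr[6]=8
(3, 4): arr[3]=17 > arr[4]=4
(3, 5): arr[3]=17 > arr[5]=13
(3, 6): arr[3]=17 > arr[6]=8
(5, 6): arr[5]=13 > arr[6]=8

Total inversions: 7

The array has 7 inversion(s): (1,2), (1,4), (1,6), (3,4), (3,5), (3,6), (5,6). Each pair (i,j) satisfies i < j and arr[i] > arr[j].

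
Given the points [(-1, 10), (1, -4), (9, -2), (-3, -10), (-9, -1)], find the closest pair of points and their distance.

Computing all pairwise distances among 5 points:

d((-1, 10), (1, -4)) = 14.1421
d((-1, 10), (9, -2)) = 15.6205
d((-1, 10), (-3, -10)) = 20.0998
d((-1, 10), (-9, -1)) = 13.6015
d((1, -4), (9, -2)) = 8.2462
d((1, -4), (-3, -10)) = 7.2111 <-- minimum
d((1, -4), (-9, -1)) = 10.4403
d((9, -2), (-3, -10)) = 14.4222
d((9, -2), (-9, -1)) = 18.0278
d((-3, -10), (-9, -1)) = 10.8167

Closest pair: (1, -4) and (-3, -10) with distance 7.2111

The closest pair is (1, -4) and (-3, -10) with Euclidean distance 7.2111. For 5 points, brute-force pairwise comparison is shown above. For large n, the divide-and-conquer algorithm (sort by x, recurse on halves, check the dividing strip) achieves O(n log n).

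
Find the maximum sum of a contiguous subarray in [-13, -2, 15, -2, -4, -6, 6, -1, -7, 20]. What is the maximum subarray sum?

Using Kadane's algorithm on [-13, -2, 15, -2, -4, -6, 6, -1, -7, 20]:

Scanning through the array:
Position 1 (value -2): max_ending_here = -2, max_so_far = -2
Position 2 (value 15): max_ending_here = 15, max_so_far = 15
Position 3 (value -2): max_ending_here = 13, max_so_far = 15
Position 4 (value -4): max_ending_here = 9, max_so_far = 15
Position 5 (value -6): max_ending_here = 3, max_so_far = 15
Position 6 (value 6): max_ending_here = 9, max_so_far = 15
Position 7 (value -1): max_ending_here = 8, max_so_far = 15
Position 8 (value -7): max_ending_here = 1, max_so_far = 15
Position 9 (value 20): max_ending_here = 21, max_so_far = 21

Maximum subarray: [15, -2, -4, -6, 6, -1, -7, 20]
Maximum sum: 21

The maximum subarray is [15, -2, -4, -6, 6, -1, -7, 20] with sum 21. This subarray runs from index 2 to index 9.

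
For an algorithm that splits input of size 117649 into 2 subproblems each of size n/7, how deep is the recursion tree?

For divide and conquer with division factor 7:

Problem sizes at each level:
Level 0: 117649
Level 1: 16807
Level 2: 2401
Level 3: 343
Level 4: 49
Level 5: 7
Level 6: 1

The root is level 0 and the size-1 base case is level 6 (the tree spans levels 0 through 6, i.e. 7 levels counting the root), so the depth is the number of divisions: log_7(117649) = 6

The recursion tree depth is log_7(117649) = 6. At each level, the problem size is divided by 7, so it takes 6 divisions to reduce to a base case of size 1. The algorithm makes 2 recursive calls at each level.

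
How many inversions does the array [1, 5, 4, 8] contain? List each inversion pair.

Finding inversions in [1, 5, 4, 8]:

(1, 2): arr[1]=5 > arr[2]=4

Total inversions: 1

The array has 1 inversion(s): (1,2). Each pair (i,j) satisfies i < j and arr[i] > arr[j].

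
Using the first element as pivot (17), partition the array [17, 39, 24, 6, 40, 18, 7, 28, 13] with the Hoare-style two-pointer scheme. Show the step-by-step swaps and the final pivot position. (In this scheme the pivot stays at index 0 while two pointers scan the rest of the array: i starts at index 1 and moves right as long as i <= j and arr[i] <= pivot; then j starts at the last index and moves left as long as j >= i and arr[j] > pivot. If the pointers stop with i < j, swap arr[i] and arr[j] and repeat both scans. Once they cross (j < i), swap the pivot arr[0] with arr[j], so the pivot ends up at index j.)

Hoare-style two-pointer partition with pivot = 17:

Initial array: [17, 39, 24, 6, 40, 18, 7, 28, 13]

Pointers start at i = 1, j = 8.
i stops at index 1 (arr[1]=39 > 17), j stops at index 8 (arr[8]=13 <= 17): swap arr[1] and arr[8], array becomes [17, 13, 24, 6, 40, 18, 7, 28, 39]
i stops at index 2 (arr[2]=24 > 17), j stops at index 6 (arr[6]=7 <= 17): swap arr[2] and arr[6], array becomes [17, 13, 7, 6, 40, 18, 24, 28, 39]
i ends at 4, j ends at 3: the pointers have crossed (j < i), so scanning stops.

Swap pivot arr[0] with arr[3] to place pivot at position 3: [6, 13, 7, 17, 40, 18, 24, 28, 39]
Pivot position: 3

After partitioning with pivot 17, the array becomes [6, 13, 7, 17, 40, 18, 24, 28, 39]. The pivot is placed at index 3. All elements to the left of the pivot are <= 17, and all elements to the right are > 17.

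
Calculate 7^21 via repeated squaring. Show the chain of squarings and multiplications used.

Computing 7^21 by squaring (build up from 7^1; each line after the first costs one multiplication):

7^1 = 7
7^2 = (7^1)^2 = 7^2 = 49
7^4 = (7^2)^2 = 49^2 = 2401
7^5 = 7 * 7^4 = 7 * 2401 = 16807
7^10 = (7^5)^2 = 16807^2 = 282475249
7^20 = (7^10)^2 = 282475249^2 = 79792266297612001
7^21 = 7 * 7^20 = 7 * 79792266297612001 = 558545864083284007

Result: 558545864083284007
Multiplications needed: 6 (6 lines after 7^1)

7^21 = 558545864083284007. Using exponentiation by squaring, this requires 6 multiplications. The key idea: if the exponent is even, square the half-power; if odd, multiply by the base once.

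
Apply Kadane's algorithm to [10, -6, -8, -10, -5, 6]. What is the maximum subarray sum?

Using Kadane's algorithm on [10, -6, -8, -10, -5, 6]:

Scanning through the array:
Position 1 (value -6): max_ending_here = 4, max_so_far = 10
Position 2 (value -8): max_ending_here = -4, max_so_far = 10
Position 3 (value -10): max_ending_here = -10, max_so_far = 10
Position 4 (value -5): max_ending_here = -5, max_so_far = 10
Position 5 (value 6): max_ending_here = 6, max_so_far = 10

Maximum subarray: [10]
Maximum sum: 10

The maximum subarray is [10] with sum 10. This subarray runs from index 0 to index 0.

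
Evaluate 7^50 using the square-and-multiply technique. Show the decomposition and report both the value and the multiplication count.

Computing 7^50 by squaring (build up from 7^1; each line after the first costs one multiplication):

7^1 = 7
7^2 = (7^1)^2 = 7^2 = 49
7^3 = 7 * 7^2 = 7 * 49 = 343
7^6 = (7^3)^2 = 343^2 = 117649
7^12 = (7^6)^2 = 117649^2 = 13841287201
7^24 = (7^12)^2 = 13841287201^2 = 191581231380566414401
7^25 = 7 * 7^24 = 7 * 191581231380566414401 = 1341068619663964900807
7^50 = (7^25)^2 = 1341068619663964900807^2 = 1798465042647412146620280340569649349251249

Result: 1798465042647412146620280340569649349251249
Multiplications needed: 7 (7 lines after 7^1)

7^50 = 1798465042647412146620280340569649349251249. Using exponentiation by squaring, this requires 7 multiplications. The key idea: if the exponent is even, square the half-power; if odd, multiply by the base once.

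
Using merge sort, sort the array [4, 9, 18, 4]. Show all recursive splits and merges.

Merge sort trace:

Split: [4, 9, 18, 4] -> [4, 9] and [18, 4]
  Split: [4, 9] -> [4] and [9]
  Merge: [4] + [9] -> [4, 9]
  Split: [18, 4] -> [18] and [4]
  Merge: [18] + [4] -> [4, 18]
Merge: [4, 9] + [4, 18] -> [4, 4, 9, 18]

Final sorted array: [4, 4, 9, 18]

The merge sort proceeds by recursively splitting the array and merging sorted halves.
After all merges, the sorted array is [4, 4, 9, 18].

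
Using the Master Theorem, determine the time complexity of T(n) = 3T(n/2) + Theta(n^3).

Master Theorem for T(n) = 3T(n/2) + O(n^3):

a = 3, b = 2, c = 3
log_b(a) = log_2(3) = 1.5850

Case 3: c = 3 > log_2(3) = 1.5850
T(n) = O(n^3) = O(n^3)

For T(n) = 3T(n/2) + O(n^3): log_2(3) = 1.5850. This is Case 3 of the Master Theorem (c > log_b(a), work dominated by root), giving O(n^3).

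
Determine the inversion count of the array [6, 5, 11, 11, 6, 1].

Finding inversions in [6, 5, 11, 11, 6, 1]:

(0, 1): arr[0]=6 > arr[1]=5
(0, 5): arr[0]=6 > arr[5]=1
(1, 5): arr[1]=5 > arr[5]=1
(2, 4): arr[2]=11 > arr[4]=6
(2, 5): arr[2]=11 > arr[5]=1
(3, 4): arr[3]=11 > arr[4]=6
(3, 5): arr[3]=11 > arr[5]=1
(4, 5): arr[4]=6 > arr[5]=1

Total inversions: 8

The array has 8 inversion(s): (0,1), (0,5), (1,5), (2,4), (2,5), (3,4), (3,5), (4,5). Each pair (i,j) satisfies i < j and arr[i] > arr[j].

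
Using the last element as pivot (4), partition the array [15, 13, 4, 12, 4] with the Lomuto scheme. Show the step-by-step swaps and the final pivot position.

Lomuto partition with pivot = 4:

Initial array: [15, 13, 4, 12, 4]

arr[0]=15 > 4: no swap
arr[1]=13 > 4: no swap
arr[2]=4 <= 4: swap with position 0, array becomes [4, 13, 15, 12, 4]
arr[3]=12 > 4: no swap

Place pivot at position 1: [4, 4, 15, 12, 13]
Pivot position: 1

After partitioning with pivot 4, the array becomes [4, 4, 15, 12, 13]. The pivot is placed at index 1. All elements to the left of the pivot are <= 4, and all elements to the right are > 4.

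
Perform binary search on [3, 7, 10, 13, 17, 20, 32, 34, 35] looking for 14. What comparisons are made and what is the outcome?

Binary search for 14 in [3, 7, 10, 13, 17, 20, 32, 34, 35]:

lo=0, hi=8, mid=4, arr[mid]=17 -> 17 > 14, search left half
lo=0, hi=3, mid=1, arr[mid]=7 -> 7 < 14, search right half
lo=2, hi=3, mid=2, arr[mid]=10 -> 10 < 14, search right half
lo=3, hi=3, mid=3, arr[mid]=13 -> 13 < 14, search right half
lo=4 > hi=3, target 14 not found

Binary search determines that 14 is not in the array after 4 comparisons. The search space was exhausted without finding the target.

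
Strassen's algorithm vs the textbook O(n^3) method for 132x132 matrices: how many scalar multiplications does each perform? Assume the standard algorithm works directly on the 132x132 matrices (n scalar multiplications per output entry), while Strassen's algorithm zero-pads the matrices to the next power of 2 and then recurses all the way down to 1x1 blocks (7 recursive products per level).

Matrix multiplication for 132x132 matrices:

Strassen's algorithm requires power-of-2 dimensions. Pad 132x132 to 256x256 (next power of 2).

Standard algorithm: 132^3 = 2299968 multiplications
Strassen's algorithm: 7^(log2(256)) = 7^8 = 5764801 multiplications
Difference: 2299968 - 5764801 = -3464833 (Strassen uses MORE here due to padding overhead — for small or just-over-power-of-2 n, padding can outweigh the per-level savings)

Standard: 2299968 multiplications (132^3). Strassen: 5764801 multiplications (7^8, after padding to 256x256). Strassen reduces 8 recursive multiplications to 7 at each level.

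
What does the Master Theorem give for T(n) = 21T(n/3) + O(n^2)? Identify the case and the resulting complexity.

Master Theorem for T(n) = 21T(n/3) + O(n^2):

a = 21, b = 3, c = 2
log_b(a) = log_3(21) = 2.7712

Case 1: c = 2 < log_3(21) = 2.7712
T(n) = O(n^(log_3 21))

For T(n) = 21T(n/3) + O(n^2): log_3(21) = 2.7712. This is Case 1 of the Master Theorem (c < log_b(a), work dominated by leaves), giving O(n^(log_3 21)).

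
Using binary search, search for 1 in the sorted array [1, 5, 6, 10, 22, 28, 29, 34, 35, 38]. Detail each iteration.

Binary search for 1 in [1, 5, 6, 10, 22, 28, 29, 34, 35, 38]:

lo=0, hi=9, mid=4, arr[mid]=22 -> 22 > 1, search left half
lo=0, hi=3, mid=1, arr[mid]=5 -> 5 > 1, search left half
lo=0, hi=0, mid=0, arr[mid]=1 -> Found target at index 0!

Binary search finds 1 at index 0 after 3 comparisons. The search repeatedly halves the search space by comparing with the middle element.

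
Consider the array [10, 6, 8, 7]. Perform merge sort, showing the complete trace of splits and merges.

Merge sort trace:

Split: [10, 6, 8, 7] -> [10, 6] and [8, 7]
  Split: [10, 6] -> [10] and [6]
  Merge: [10] + [6] -> [6, 10]
  Split: [8, 7] -> [8] and [7]
  Merge: [8] + [7] -> [7, 8]
Merge: [6, 10] + [7, 8] -> [6, 7, 8, 10]

Final sorted array: [6, 7, 8, 10]

The merge sort proceeds by recursively splitting the array and merging sorted halves.
After all merges, the sorted array is [6, 7, 8, 10].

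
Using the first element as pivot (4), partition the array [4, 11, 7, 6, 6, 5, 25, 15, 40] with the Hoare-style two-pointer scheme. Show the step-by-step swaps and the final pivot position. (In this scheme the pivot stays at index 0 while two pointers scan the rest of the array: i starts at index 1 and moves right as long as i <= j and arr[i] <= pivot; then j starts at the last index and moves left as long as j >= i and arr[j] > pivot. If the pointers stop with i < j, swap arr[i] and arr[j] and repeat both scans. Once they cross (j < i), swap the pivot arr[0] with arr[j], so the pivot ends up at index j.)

Hoare-style two-pointer partition with pivot = 4:

Initial array: [4, 11, 7, 6, 6, 5, 25, 15, 40]

Pointers start at i = 1, j = 8.
i ends at 1, j ends at 0: the pointers have crossed (j < i), so scanning stops.

j = 0, so swapping arr[0] with arr[j] leaves the pivot at position 0: [4, 11, 7, 6, 6, 5, 25, 15, 40]
Pivot position: 0

After partitioning with pivot 4, the array becomes [4, 11, 7, 6, 6, 5, 25, 15, 40]. The pivot is placed at index 0. All elements to the left of the pivot are <= 4, and all elements to the right are > 4.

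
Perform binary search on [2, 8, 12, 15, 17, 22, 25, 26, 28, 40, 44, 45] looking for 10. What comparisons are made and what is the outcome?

Binary search for 10 in [2, 8, 12, 15, 17, 22, 25, 26, 28, 40, 44, 45]:

lo=0, hi=11, mid=5, arr[mid]=22 -> 22 > 10, search left half
lo=0, hi=4, mid=2, arr[mid]=12 -> 12 > 10, search left half
lo=0, hi=1, mid=0, arr[mid]=2 -> 2 < 10, search right half
lo=1, hi=1, mid=1, arr[mid]=8 -> 8 < 10, search right half
lo=2 > hi=1, target 10 not found

Binary search determines that 10 is not in the array after 4 comparisons. The search space was exhausted without finding the target.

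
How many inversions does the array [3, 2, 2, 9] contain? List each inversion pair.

Finding inversions in [3, 2, 2, 9]:

(0, 1): arr[0]=3 > arr[1]=2
(0, 2): arr[0]=3 > arr[2]=2

Total inversions: 2

The array has 2 inversion(s): (0,1), (0,2). Each pair (i,j) satisfies i < j and arr[i] > arr[j].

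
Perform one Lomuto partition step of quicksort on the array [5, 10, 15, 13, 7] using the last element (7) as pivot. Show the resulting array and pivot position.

Lomuto partition with pivot = 7:

Initial array: [5, 10, 15, 13, 7]

arr[0]=5 <= 7: swap with position 0, array becomes [5, 10, 15, 13, 7]
arr[1]=10 > 7: no swap
arr[2]=15 > 7: no swap
arr[3]=13 > 7: no swap

Place pivot at position 1: [5, 7, 15, 13, 10]
Pivot position: 1

After partitioning with pivot 7, the array becomes [5, 7, 15, 13, 10]. The pivot is placed at index 1. All elements to the left of the pivot are <= 7, and all elements to the right are > 7.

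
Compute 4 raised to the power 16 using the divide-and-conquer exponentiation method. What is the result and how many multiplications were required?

Computing 4^16 by squaring (build up from 4^1; each line after the first costs one multiplication):

4^1 = 4
4^2 = (4^1)^2 = 4^2 = 16
4^4 = (4^2)^2 = 16^2 = 256
4^8 = (4^4)^2 = 256^2 = 65536
4^16 = (4^8)^2 = 65536^2 = 4294967296

Result: 4294967296
Multiplications needed: 4 (4 lines after 4^1)

4^16 = 4294967296. Using exponentiation by squaring, this requires 4 multiplications. The key idea: if the exponent is even, square the half-power; if odd, multiply by the base once.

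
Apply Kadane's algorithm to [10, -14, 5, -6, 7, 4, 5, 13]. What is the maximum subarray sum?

Using Kadane's algorithm on [10, -14, 5, -6, 7, 4, 5, 13]:

Scanning through the array:
Position 1 (value -14): max_ending_here = -4, max_so_far = 10
Position 2 (value 5): max_ending_here = 5, max_so_far = 10
Position 3 (value -6): max_ending_here = -1, max_so_far = 10
Position 4 (value 7): max_ending_here = 7, max_so_far = 10
Position 5 (value 4): max_ending_here = 11, max_so_far = 11
Position 6 (value 5): max_ending_here = 16, max_so_far = 16
Position 7 (value 13): max_ending_here = 29, max_so_far = 29

Maximum subarray: [7, 4, 5, 13]
Maximum sum: 29

The maximum subarray is [7, 4, 5, 13] with sum 29. This subarray runs from index 4 to index 7.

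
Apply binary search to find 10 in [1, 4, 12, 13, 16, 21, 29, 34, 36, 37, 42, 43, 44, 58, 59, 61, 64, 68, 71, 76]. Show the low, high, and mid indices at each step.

Binary search for 10 in [1, 4, 12, 13, 16, 21, 29, 34, 36, 37, 42, 43, 44, 58, 59, 61, 64, 68, 71, 76]:

lo=0, hi=19, mid=9, arr[mid]=37 -> 37 > 10, search left half
lo=0, hi=8, mid=4, arr[mid]=16 -> 16 > 10, search left half
lo=0, hi=3, mid=1, arr[mid]=4 -> 4 < 10, search right half
lo=2, hi=3, mid=2, arr[mid]=12 -> 12 > 10, search left half
lo=2 > hi=1, target 10 not found

Binary search determines that 10 is not in the array after 4 comparisons. The search space was exhausted without finding the target.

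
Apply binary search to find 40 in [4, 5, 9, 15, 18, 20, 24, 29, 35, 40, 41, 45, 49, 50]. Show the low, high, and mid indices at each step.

Binary search for 40 in [4, 5, 9, 15, 18, 20, 24, 29, 35, 40, 41, 45, 49, 50]:

lo=0, hi=13, mid=6, arr[mid]=24 -> 24 < 40, search right half
lo=7, hi=13, mid=10, arr[mid]=41 -> 41 > 40, search left half
lo=7, hi=9, mid=8, arr[mid]=35 -> 35 < 40, search right half
lo=9, hi=9, mid=9, arr[mid]=40 -> Found target at index 9!

Binary search finds 40 at index 9 after 4 comparisons. The search repeatedly halves the search space by comparing with the middle element.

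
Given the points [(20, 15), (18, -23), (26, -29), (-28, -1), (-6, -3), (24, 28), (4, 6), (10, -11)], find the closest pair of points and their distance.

Computing all pairwise distances among 8 points:

d((20, 15), (18, -23)) = 38.0526
d((20, 15), (26, -29)) = 44.4072
d((20, 15), (-28, -1)) = 50.5964
d((20, 15), (-6, -3)) = 31.6228
d((20, 15), (24, 28)) = 13.6015
d((20, 15), (4, 6)) = 18.3576
d((20, 15), (10, -11)) = 27.8568
d((18, -23), (26, -29)) = 10.0 <-- minimum
d((18, -23), (-28, -1)) = 50.9902
d((18, -23), (-6, -3)) = 31.241
d((18, -23), (24, 28)) = 51.3517
d((18, -23), (4, 6)) = 32.2025
d((18, -23), (10, -11)) = 14.4222
d((26, -29), (-28, -1)) = 60.8276
d((26, -29), (-6, -3)) = 41.2311
d((26, -29), (24, 28)) = 57.0351
d((26, -29), (4, 6)) = 41.3401
d((26, -29), (10, -11)) = 24.0832
d((-28, -1), (-6, -3)) = 22.0907
d((-28, -1), (24, 28)) = 59.5399
d((-28, -1), (4, 6)) = 32.7567
d((-28, -1), (10, -11)) = 39.2938
d((-6, -3), (24, 28)) = 43.1393
d((-6, -3), (4, 6)) = 13.4536
d((-6, -3), (10, -11)) = 17.8885
d((24, 28), (4, 6)) = 29.7321
d((24, 28), (10, -11)) = 41.4367
d((4, 6), (10, -11)) = 18.0278

Closest pair: (18, -23) and (26, -29) with distance 10.0

The closest pair is (18, -23) and (26, -29) with Euclidean distance 10.0. For 8 points, brute-force pairwise comparison is shown above. For large n, the divide-and-conquer algorithm (sort by x, recurse on halves, check the dividing strip) achieves O(n log n).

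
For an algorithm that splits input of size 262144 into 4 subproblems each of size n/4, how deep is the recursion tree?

For divide and conquer with division factor 4:

Problem sizes at each level:
Level 0: 262144
Level 1: 65536
Level 2: 16384
Level 3: 4096
Level 4: 1024
Level 5: 256
Level 6: 64
Level 7: 16
Level 8: 4
Level 9: 1

The root is level 0 and the size-1 base case is level 9 (the tree spans levels 0 through 9, i.e. 10 levels counting the root), so the depth is the number of divisions: log_4(262144) = 9

The recursion tree depth is log_4(262144) = 9. At each level, the problem size is divided by 4, so it takes 9 divisions to reduce to a base case of size 1. The algorithm makes 4 recursive calls at each level.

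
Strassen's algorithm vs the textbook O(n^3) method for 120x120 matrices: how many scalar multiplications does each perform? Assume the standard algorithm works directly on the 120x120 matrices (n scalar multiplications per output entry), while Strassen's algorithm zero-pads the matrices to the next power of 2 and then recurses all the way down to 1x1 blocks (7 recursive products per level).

Matrix multiplication for 120x120 matrices:

Strassen's algorithm requires power-of-2 dimensions. Pad 120x120 to 128x128 (next power of 2).

Standard algorithm: 120^3 = 1728000 multiplications
Strassen's algorithm: 7^(log2(128)) = 7^7 = 823543 multiplications
Savings: 1728000 - 823543 = 904457 multiplications

Standard: 1728000 multiplications (120^3). Strassen: 823543 multiplications (7^7, after padding to 128x128). Strassen reduces 8 recursive multiplications to 7 at each level.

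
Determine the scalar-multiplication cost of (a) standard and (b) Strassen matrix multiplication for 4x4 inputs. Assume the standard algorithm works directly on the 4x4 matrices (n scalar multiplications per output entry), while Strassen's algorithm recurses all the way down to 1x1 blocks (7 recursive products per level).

Matrix multiplication for 4x4 matrices:

Standard algorithm: 4^3 = 64 multiplications
Strassen's algorithm: 7^(log2(4)) = 7^2 = 49 multiplications
Savings: 64 - 49 = 15 multiplications

Standard: 64 multiplications (4^3). Strassen: 49 multiplications (7^2). Strassen reduces 8 recursive multiplications to 7 at each level.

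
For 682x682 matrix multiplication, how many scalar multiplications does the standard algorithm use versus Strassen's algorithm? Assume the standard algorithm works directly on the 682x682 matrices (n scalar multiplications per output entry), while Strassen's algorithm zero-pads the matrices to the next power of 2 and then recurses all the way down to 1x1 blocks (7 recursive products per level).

Matrix multiplication for 682x682 matrices:

Strassen's algorithm requires power-of-2 dimensions. Pad 682x682 to 1024x1024 (next power of 2).

Standard algorithm: 682^3 = 317214568 multiplications
Strassen's algorithm: 7^(log2(1024)) = 7^10 = 282475249 multiplications
Savings: 317214568 - 282475249 = 34739319 multiplications

Standard: 317214568 multiplications (682^3). Strassen: 282475249 multiplications (7^10, after padding to 1024x1024). Strassen reduces 8 recursive multiplications to 7 at each level.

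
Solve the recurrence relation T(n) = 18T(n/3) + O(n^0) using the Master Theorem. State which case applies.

Master Theorem for T(n) = 18T(n/3) + O(n^0):

a = 18, b = 3, c = 0
log_b(a) = log_3(18) = 2.6309

Case 1: c = 0 < log_3(18) = 2.6309
T(n) = O(n^(log_3 18))

For T(n) = 18T(n/3) + O(n^0): log_3(18) = 2.6309. This is Case 1 of the Master Theorem (c < log_b(a), work dominated by leaves), giving O(n^(log_3 18)).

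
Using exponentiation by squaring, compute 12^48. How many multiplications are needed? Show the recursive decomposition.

Computing 12^48 by squaring (build up from 12^1; each line after the first costs one multiplication):

12^1 = 12
12^2 = (12^1)^2 = 12^2 = 144
12^3 = 12 * 12^2 = 12 * 144 = 1728
12^6 = (12^3)^2 = 1728^2 = 2985984
12^12 = (12^6)^2 = 2985984^2 = 8916100448256
12^24 = (12^12)^2 = 8916100448256^2 = 79496847203390844133441536
12^48 = (12^24)^2 = 79496847203390844133441536^2 = 6319748715279270675921934218987893281199411530039296

Result: 6319748715279270675921934218987893281199411530039296
Multiplications needed: 6 (6 lines after 12^1)

12^48 = 6319748715279270675921934218987893281199411530039296. Using exponentiation by squaring, this requires 6 multiplications. The key idea: if the exponent is even, square the half-power; if odd, multiply by the base once.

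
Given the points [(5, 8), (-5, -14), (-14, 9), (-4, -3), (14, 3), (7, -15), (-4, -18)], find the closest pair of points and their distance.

Computing all pairwise distances among 7 points:

d((5, 8), (-5, -14)) = 24.1661
d((5, 8), (-14, 9)) = 19.0263
d((5, 8), (-4, -3)) = 14.2127
d((5, 8), (14, 3)) = 10.2956
d((5, 8), (7, -15)) = 23.0868
d((5, 8), (-4, -18)) = 27.5136
d((-5, -14), (-14, 9)) = 24.6982
d((-5, -14), (-4, -3)) = 11.0454
d((-5, -14), (14, 3)) = 25.4951
d((-5, -14), (7, -15)) = 12.0416
d((-5, -14), (-4, -18)) = 4.1231 <-- minimum
d((-14, 9), (-4, -3)) = 15.6205
d((-14, 9), (14, 3)) = 28.6356
d((-14, 9), (7, -15)) = 31.8904
d((-14, 9), (-4, -18)) = 28.7924
d((-4, -3), (14, 3)) = 18.9737
d((-4, -3), (7, -15)) = 16.2788
d((-4, -3), (-4, -18)) = 15.0
d((14, 3), (7, -15)) = 19.3132
d((14, 3), (-4, -18)) = 27.6586
d((7, -15), (-4, -18)) = 11.4018

Closest pair: (-5, -14) and (-4, -18) with distance 4.1231

The closest pair is (-5, -14) and (-4, -18) with Euclidean distance 4.1231. For 7 points, brute-force pairwise comparison is shown above. For large n, the divide-and-conquer algorithm (sort by x, recurse on halves, check the dividing strip) achieves O(n log n).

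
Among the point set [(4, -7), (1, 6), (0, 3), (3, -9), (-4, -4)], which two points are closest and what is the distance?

Computing all pairwise distances among 5 points:

d((4, -7), (1, 6)) = 13.3417
d((4, -7), (0, 3)) = 10.7703
d((4, -7), (3, -9)) = 2.2361 <-- minimum
d((4, -7), (-4, -4)) = 8.544
d((1, 6), (0, 3)) = 3.1623
d((1, 6), (3, -9)) = 15.1327
d((1, 6), (-4, -4)) = 11.1803
d((0, 3), (3, -9)) = 12.3693
d((0, 3), (-4, -4)) = 8.0623
d((3, -9), (-4, -4)) = 8.6023

Closest pair: (4, -7) and (3, -9) with distance 2.2361

The closest pair is (4, -7) and (3, -9) with Euclidean distance 2.2361. For 5 points, brute-force pairwise comparison is shown above. For large n, the divide-and-conquer algorithm (sort by x, recurse on halves, check the dividing strip) achieves O(n log n).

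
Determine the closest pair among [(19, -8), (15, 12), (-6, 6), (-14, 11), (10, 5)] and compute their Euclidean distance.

Computing all pairwise distances among 5 points:

d((19, -8), (15, 12)) = 20.3961
d((19, -8), (-6, 6)) = 28.6531
d((19, -8), (-14, 11)) = 38.0789
d((19, -8), (10, 5)) = 15.8114
d((15, 12), (-6, 6)) = 21.8403
d((15, 12), (-14, 11)) = 29.0172
d((15, 12), (10, 5)) = 8.6023 <-- minimum
d((-6, 6), (-14, 11)) = 9.434
d((-6, 6), (10, 5)) = 16.0312
d((-14, 11), (10, 5)) = 24.7386

Closest pair: (15, 12) and (10, 5) with distance 8.6023

The closest pair is (15, 12) and (10, 5) with Euclidean distance 8.6023. For 5 points, brute-force pairwise comparison is shown above. For large n, the divide-and-conquer algorithm (sort by x, recurse on halves, check the dividing strip) achieves O(n log n).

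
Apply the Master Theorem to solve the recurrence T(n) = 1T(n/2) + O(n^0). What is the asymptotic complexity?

Master Theorem for T(n) = 1T(n/2) + O(n^0):

a = 1, b = 2, c = 0
log_b(a) = log_2(1) = 0.0000

Case 2: c = 0 = log_2(1) = 0.0000
T(n) = O(n^0 log n) = O(log n)

For T(n) = 1T(n/2) + O(n^0): log_2(1) = 0.0000. This is Case 2 of the Master Theorem (c = log_b(a), equal work at all levels), giving O(log n).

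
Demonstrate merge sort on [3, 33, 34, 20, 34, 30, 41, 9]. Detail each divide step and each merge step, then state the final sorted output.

Merge sort trace:

Split: [3, 33, 34, 20, 34, 30, 41, 9] -> [3, 33, 34, 20] and [34, 30, 41, 9]
  Split: [3, 33, 34, 20] -> [3, 33] and [34, 20]
    Split: [3, 33] -> [3] and [33]
    Merge: [3] + [33] -> [3, 33]
    Split: [34, 20] -> [34] and [20]
    Merge: [34] + [20] -> [20, 34]
  Merge: [3, 33] + [20, 34] -> [3, 20, 33, 34]
  Split: [34, 30, 41, 9] -> [34, 30] and [41, 9]
    Split: [34, 30] -> [34] and [30]
    Merge: [34] + [30] -> [30, 34]
    Split: [41, 9] -> [41] and [9]
    Merge: [41] + [9] -> [9, 41]
  Merge: [30, 34] + [9, 41] -> [9, 30, 34, 41]
Merge: [3, 20, 33, 34] + [9, 30, 34, 41] -> [3, 9, 20, 30, 33, 34, 34, 41]

Final sorted array: [3, 9, 20, 30, 33, 34, 34, 41]

The merge sort proceeds by recursively splitting the array and merging sorted halves.
After all merges, the sorted array is [3, 9, 20, 30, 33, 34, 34, 41].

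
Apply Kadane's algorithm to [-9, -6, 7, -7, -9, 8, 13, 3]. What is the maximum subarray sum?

Using Kadane's algorithm on [-9, -6, 7, -7, -9, 8, 13, 3]:

Scanning through the array:
Position 1 (value -6): max_ending_here = -6, max_so_far = -6
Position 2 (value 7): max_ending_here = 7, max_so_far = 7
Position 3 (value -7): max_ending_here = 0, max_so_far = 7
Position 4 (value -9): max_ending_here = -9, max_so_far = 7
Position 5 (value 8): max_ending_here = 8, max_so_far = 8
Position 6 (value 13): max_ending_here = 21, max_so_far = 21
Position 7 (value 3): max_ending_here = 24, max_so_far = 24

Maximum subarray: [8, 13, 3]
Maximum sum: 24

The maximum subarray is [8, 13, 3] with sum 24. This subarray runs from index 5 to index 7.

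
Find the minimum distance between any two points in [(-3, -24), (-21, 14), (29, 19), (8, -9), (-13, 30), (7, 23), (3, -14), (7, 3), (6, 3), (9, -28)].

Computing all pairwise distances among 10 points:

d((-3, -24), (-21, 14)) = 42.0476
d((-3, -24), (29, 19)) = 53.6004
d((-3, -24), (8, -9)) = 18.6011
d((-3, -24), (-13, 30)) = 54.9181
d((-3, -24), (7, 23)) = 48.0521
d((-3, -24), (3, -14)) = 11.6619
d((-3, -24), (7, 3)) = 28.7924
d((-3, -24), (6, 3)) = 28.4605
d((-3, -24), (9, -28)) = 12.6491
d((-21, 14), (29, 19)) = 50.2494
d((-21, 14), (8, -9)) = 37.0135
d((-21, 14), (-13, 30)) = 17.8885
d((-21, 14), (7, 23)) = 29.4109
d((-21, 14), (3, -14)) = 36.8782
d((-21, 14), (7, 3)) = 30.0832
d((-21, 14), (6, 3)) = 29.1548
d((-21, 14), (9, -28)) = 51.614
d((29, 19), (8, -9)) = 35.0
d((29, 19), (-13, 30)) = 43.4166
d((29, 19), (7, 23)) = 22.3607
d((29, 19), (3, -14)) = 42.0119
d((29, 19), (7, 3)) = 27.2029
d((29, 19), (6, 3)) = 28.0179
d((29, 19), (9, -28)) = 51.0784
d((8, -9), (-13, 30)) = 44.2945
d((8, -9), (7, 23)) = 32.0156
d((8, -9), (3, -14)) = 7.0711
d((8, -9), (7, 3)) = 12.0416
d((8, -9), (6, 3)) = 12.1655
d((8, -9), (9, -28)) = 19.0263
d((-13, 30), (7, 23)) = 21.1896
d((-13, 30), (3, -14)) = 46.8188
d((-13, 30), (7, 3)) = 33.6006
d((-13, 30), (6, 3)) = 33.0151
d((-13, 30), (9, -28)) = 62.0322
d((7, 23), (3, -14)) = 37.2156
d((7, 23), (7, 3)) = 20.0
d((7, 23), (6, 3)) = 20.025
d((7, 23), (9, -28)) = 51.0392
d((3, -14), (7, 3)) = 17.4642
d((3, -14), (6, 3)) = 17.2627
d((3, -14), (9, -28)) = 15.2315
d((7, 3), (6, 3)) = 1.0 <-- minimum
d((7, 3), (9, -28)) = 31.0644
d((6, 3), (9, -28)) = 31.1448

Closest pair: (7, 3) and (6, 3) with distance 1.0

The closest pair is (7, 3) and (6, 3) with Euclidean distance 1.0. For 10 points, brute-force pairwise comparison is shown above. For large n, the divide-and-conquer algorithm (sort by x, recurse on halves, check the dividing strip) achieves O(n log n).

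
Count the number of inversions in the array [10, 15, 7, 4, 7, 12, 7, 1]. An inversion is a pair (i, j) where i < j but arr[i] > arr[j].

Finding inversions in [10, 15, 7, 4, 7, 12, 7, 1]:

(0, 2): arr[0]=10 > arr[2]=7
(0, 3): arr[0]=10 > arr[3]=4
(0, 4): arr[0]=10 > arr[4]=7
(0, 6): arr[0]=10 > arr[6]=7
(0, 7): arr[0]=10 > arr[7]=1
(1, 2): arr[1]=15 > arr[2]=7
(1, 3): arr[1]=15 > arr[3]=4
(1, 4): arr[1]=15 > arr[4]=7
(1, 5): arr[1]=15 > arr[5]=12
(1, 6): arr[1]=15 > arr[6]=7
(1, 7): arr[1]=15 > arr[7]=1
(2, 3): arr[2]=7 > arr[3]=4
(2, 7): arr[2]=7 > arr[7]=1
(3, 7): arr[3]=4 > arr[7]=1
(4, 7): arr[4]=7 > arr[7]=1
(5, 6): arr[5]=12 > arr[6]=7
(5, 7): arr[5]=12 > arr[7]=1
(6, 7): arr[6]=7 > arr[7]=1

Total inversions: 18

The array has 18 inversion(s): (0,2), (0,3), (0,4), (0,6), (0,7), (1,2), (1,3), (1,4), (1,5), (1,6), (1,7), (2,3), (2,7), (3,7), (4,7), (5,6), (5,7), (6,7). Each pair (i,j) satisfies i < j and arr[i] > arr[j].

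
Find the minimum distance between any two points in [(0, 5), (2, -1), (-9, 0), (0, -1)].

Computing all pairwise distances among 4 points:

d((0, 5), (2, -1)) = 6.3246
d((0, 5), (-9, 0)) = 10.2956
d((0, 5), (0, -1)) = 6.0
d((2, -1), (-9, 0)) = 11.0454
d((2, -1), (0, -1)) = 2.0 <-- minimum
d((-9, 0), (0, -1)) = 9.0554

Closest pair: (2, -1) and (0, -1) with distance 2.0

The closest pair is (2, -1) and (0, -1) with Euclidean distance 2.0. For 4 points, brute-force pairwise comparison is shown above. For large n, the divide-and-conquer algorithm (sort by x, recurse on halves, check the dividing strip) achieves O(n log n).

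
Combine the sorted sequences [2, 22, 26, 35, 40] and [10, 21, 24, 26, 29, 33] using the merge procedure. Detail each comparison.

Merging process:

Compare 2 vs 10: take 2 from left. Merged: [2]
Compare 22 vs 10: take 10 from right. Merged: [2, 10]
Compare 22 vs 21: take 21 from right. Merged: [2, 10, 21]
Compare 22 vs 24: take 22 from left. Merged: [2, 10, 21, 22]
Compare 26 vs 24: take 24 from right. Merged: [2, 10, 21, 22, 24]
Compare 26 vs 26: take 26 from left. Merged: [2, 10, 21, 22, 24, 26]
Compare 35 vs 26: take 26 from right. Merged: [2, 10, 21, 22, 24, 26, 26]
Compare 35 vs 29: take 29 from right. Merged: [2, 10, 21, 22, 24, 26, 26, 29]
Compare 35 vs 33: take 33 from right. Merged: [2, 10, 21, 22, 24, 26, 26, 29, 33]
Append remaining from left: [35, 40]. Merged: [2, 10, 21, 22, 24, 26, 26, 29, 33, 35, 40]

Final merged array: [2, 10, 21, 22, 24, 26, 26, 29, 33, 35, 40]
Total comparisons: 9

The merged array is [2, 10, 21, 22, 24, 26, 26, 29, 33, 35, 40], requiring 9 comparisons. The merge step runs in O(n) time where n is the total number of elements.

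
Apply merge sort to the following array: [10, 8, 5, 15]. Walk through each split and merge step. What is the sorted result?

Merge sort trace:

Split: [10, 8, 5, 15] -> [10, 8] and [5, 15]
  Split: [10, 8] -> [10] and [8]
  Merge: [10] + [8] -> [8, 10]
  Split: [5, 15] -> [5] and [15]
  Merge: [5] + [15] -> [5, 15]
Merge: [8, 10] + [5, 15] -> [5, 8, 10, 15]

Final sorted array: [5, 8, 10, 15]

The merge sort proceeds by recursively splitting the array and merging sorted halves.
After all merges, the sorted array is [5, 8, 10, 15].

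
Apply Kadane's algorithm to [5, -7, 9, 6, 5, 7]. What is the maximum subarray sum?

Using Kadane's algorithm on [5, -7, 9, 6, 5, 7]:

Scanning through the array:
Position 1 (value -7): max_ending_here = -2, max_so_far = 5
Position 2 (value 9): max_ending_here = 9, max_so_far = 9
Position 3 (value 6): max_ending_here = 15, max_so_far = 15
Position 4 (value 5): max_ending_here = 20, max_so_far = 20
Position 5 (value 7): max_ending_here = 27, max_so_far = 27

Maximum subarray: [9, 6, 5, 7]
Maximum sum: 27

The maximum subarray is [9, 6, 5, 7] with sum 27. This subarray runs from index 2 to index 5.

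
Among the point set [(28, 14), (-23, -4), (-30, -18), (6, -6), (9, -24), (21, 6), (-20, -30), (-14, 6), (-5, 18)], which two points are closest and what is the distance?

Computing all pairwise distances among 9 points:

d((28, 14), (-23, -4)) = 54.0833
d((28, 14), (-30, -18)) = 66.242
d((28, 14), (6, -6)) = 29.7321
d((28, 14), (9, -24)) = 42.4853
d((28, 14), (21, 6)) = 10.6301 <-- minimum
d((28, 14), (-20, -30)) = 65.1153
d((28, 14), (-14, 6)) = 42.7551
d((28, 14), (-5, 18)) = 33.2415
d((-23, -4), (-30, -18)) = 15.6525
d((-23, -4), (6, -6)) = 29.0689
d((-23, -4), (9, -24)) = 37.7359
d((-23, -4), (21, 6)) = 45.1221
d((-23, -4), (-20, -30)) = 26.1725
d((-23, -4), (-14, 6)) = 13.4536
d((-23, -4), (-5, 18)) = 28.4253
d((-30, -18), (6, -6)) = 37.9473
d((-30, -18), (9, -24)) = 39.4588
d((-30, -18), (21, 6)) = 56.3649
d((-30, -18), (-20, -30)) = 15.6205
d((-30, -18), (-14, 6)) = 28.8444
d((-30, -18), (-5, 18)) = 43.8292
d((6, -6), (9, -24)) = 18.2483
d((6, -6), (21, 6)) = 19.2094
d((6, -6), (-20, -30)) = 35.3836
d((6, -6), (-14, 6)) = 23.3238
d((6, -6), (-5, 18)) = 26.4008
d((9, -24), (21, 6)) = 32.311
d((9, -24), (-20, -30)) = 29.6142
d((9, -24), (-14, 6)) = 37.8021
d((9, -24), (-5, 18)) = 44.2719
d((21, 6), (-20, -30)) = 54.5619
d((21, 6), (-14, 6)) = 35.0
d((21, 6), (-5, 18)) = 28.6356
d((-20, -30), (-14, 6)) = 36.4966
d((-20, -30), (-5, 18)) = 50.2892
d((-14, 6), (-5, 18)) = 15.0

Closest pair: (28, 14) and (21, 6) with distance 10.6301

The closest pair is (28, 14) and (21, 6) with Euclidean distance 10.6301. For 9 points, brute-force pairwise comparison is shown above. For large n, the divide-and-conquer algorithm (sort by x, recurse on halves, check the dividing strip) achieves O(n log n).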